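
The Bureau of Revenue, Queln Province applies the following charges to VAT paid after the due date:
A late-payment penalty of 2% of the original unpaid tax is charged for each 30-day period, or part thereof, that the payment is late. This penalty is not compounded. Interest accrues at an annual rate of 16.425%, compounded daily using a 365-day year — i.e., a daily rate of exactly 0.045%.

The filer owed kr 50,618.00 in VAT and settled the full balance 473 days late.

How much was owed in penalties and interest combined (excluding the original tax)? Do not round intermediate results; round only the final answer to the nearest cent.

Penalty periods: ⌈473/30⌉ = 16; penalty = 16 × 2% × kr 50,618.00 = kr 16,197.76
Interest: kr 50,618.00 × ((1 + 0.00045)^473 − 1) = kr 50,618.00 × 0.23713983… = kr 12,003.5437…
Penalties + interest = kr 16,197.7600 + kr 12,003.5437… = kr 28,201.30

kr 28,201.30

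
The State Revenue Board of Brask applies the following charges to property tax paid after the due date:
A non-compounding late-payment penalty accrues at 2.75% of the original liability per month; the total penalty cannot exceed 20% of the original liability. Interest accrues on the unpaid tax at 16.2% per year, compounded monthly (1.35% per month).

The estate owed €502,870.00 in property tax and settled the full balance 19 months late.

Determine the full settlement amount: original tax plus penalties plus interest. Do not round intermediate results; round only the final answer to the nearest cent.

Penalty (uncapped): 19 × 2.75% × €502,870.00 = €262,749.58…; cap = 20% × €502,870.00 = €100,574.00 → penalty = €100,574.00
Interest: €502,870.00 × ((1 + 0.0135)^19 − 1) = €502,870.00 × 0.2901830… = €145,924.3139…
Total = €502,870.00 + €100,574.0000 + €145,924.3139… = €749,368.31

€749,368.31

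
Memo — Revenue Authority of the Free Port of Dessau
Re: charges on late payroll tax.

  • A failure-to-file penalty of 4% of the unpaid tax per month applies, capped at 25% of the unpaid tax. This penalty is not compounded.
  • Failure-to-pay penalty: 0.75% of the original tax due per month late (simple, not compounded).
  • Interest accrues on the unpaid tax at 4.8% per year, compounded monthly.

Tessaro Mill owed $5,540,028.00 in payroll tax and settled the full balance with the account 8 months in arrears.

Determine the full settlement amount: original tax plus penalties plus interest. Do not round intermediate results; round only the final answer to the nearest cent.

$7,437,219.46

Failure-to-file: 8 × 4% × $5,540,028.00 = $1,772,808.96, capped at 25% × $5,540,028.00 = $1,385,007.00
Failure-to-pay penalty: 8 × 0.75% × $5,540,028.00 = $332,401.68
Interest (4.8%/yr ÷ 12 = 0.4%/month): $5,540,028.00 × ((1 + 0.004)^8 − 1) = $179,782.7836…
Total = $5,540,028.00 + $1,717,408.6800 + $179,782.7836… = $7,437,219.46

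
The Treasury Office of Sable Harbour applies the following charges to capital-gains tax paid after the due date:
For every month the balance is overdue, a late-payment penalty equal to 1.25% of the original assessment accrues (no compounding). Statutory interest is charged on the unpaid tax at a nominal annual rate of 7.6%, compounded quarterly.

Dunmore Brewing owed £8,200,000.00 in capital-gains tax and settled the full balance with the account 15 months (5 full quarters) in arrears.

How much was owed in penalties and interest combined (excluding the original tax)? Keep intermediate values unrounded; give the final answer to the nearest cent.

Late-payment penalty = 1.25% × £8,200,000.00 × 15 mo = £1,537,500.00
Interest (7.6%/yr ÷ 4 = 1.9%/quarter): £8,200,000.00 × ((1 + 0.019)^5 − 1) = £809,169.8015…
Penalties + interest = £1,537,500.0000 + £809,169.8015… = £2,346,669.80

£2,346,669.80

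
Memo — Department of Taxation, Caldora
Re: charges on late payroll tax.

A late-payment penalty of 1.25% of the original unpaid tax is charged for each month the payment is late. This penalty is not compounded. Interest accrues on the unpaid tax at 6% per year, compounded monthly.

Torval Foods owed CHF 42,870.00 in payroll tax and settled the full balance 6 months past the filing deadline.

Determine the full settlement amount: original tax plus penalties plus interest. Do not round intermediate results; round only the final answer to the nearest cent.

Late-payment penalty = 1.25% × CHF 42,870.00 × 6 mo = CHF 3,215.25
Interest (6%/yr ÷ 12 = 0.5%/month): CHF 42,870.00 × ((1 + 0.005)^6 − 1) = CHF 1,302.2838…
Total = CHF 42,870.00 + CHF 3,215.2500 + CHF 1,302.2838… = CHF 47,387.53

CHF 47,387.53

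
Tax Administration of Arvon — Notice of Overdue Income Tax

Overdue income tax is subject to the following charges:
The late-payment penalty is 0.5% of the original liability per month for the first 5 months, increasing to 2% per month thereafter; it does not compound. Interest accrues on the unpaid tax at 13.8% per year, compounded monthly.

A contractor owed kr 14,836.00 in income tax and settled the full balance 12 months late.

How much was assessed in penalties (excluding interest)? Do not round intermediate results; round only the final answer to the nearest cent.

kr 2,447.94

Penalty, months 1–5: 5 × 0.5% × kr 14,836.00 = kr 370.90
Penalty, months 6–12: 7 × 2% × kr 14,836.00 = kr 2,077.04
Total penalty = kr 370.90 + kr 2,077.04 = kr 2,447.94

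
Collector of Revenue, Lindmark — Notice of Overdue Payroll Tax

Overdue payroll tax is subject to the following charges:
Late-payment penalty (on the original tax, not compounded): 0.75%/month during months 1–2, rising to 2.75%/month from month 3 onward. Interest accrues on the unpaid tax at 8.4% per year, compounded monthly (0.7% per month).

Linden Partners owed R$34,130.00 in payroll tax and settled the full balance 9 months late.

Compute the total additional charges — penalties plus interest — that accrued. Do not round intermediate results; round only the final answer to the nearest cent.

R$9,293.36

Penalty, months 1–2: 2 × 0.75% × R$34,130.00 = R$511.95
Penalty, months 3–9: 7 × 2.75% × R$34,130.00 = R$6,570.03…
Interest: R$34,130.00 × ((1 + 0.007)^9 − 1) = R$34,130.00 × 0.0647931… = R$2,211.3891…
Penalties + interest = R$7,081.9750 + R$2,211.3891… = R$9,293.36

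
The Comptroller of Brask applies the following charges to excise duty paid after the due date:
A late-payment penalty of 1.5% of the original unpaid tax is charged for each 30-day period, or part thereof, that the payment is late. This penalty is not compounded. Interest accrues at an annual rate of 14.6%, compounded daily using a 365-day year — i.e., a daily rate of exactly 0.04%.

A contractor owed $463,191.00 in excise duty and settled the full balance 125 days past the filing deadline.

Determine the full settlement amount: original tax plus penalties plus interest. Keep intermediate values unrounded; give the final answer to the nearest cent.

$521,673.77

Penalty periods: ⌈125/30⌉ = 5; penalty = 5 × 1.5% × $463,191.00 = $34,739.33…
Interest: $463,191.00 × ((1 + 0.0004)^125 − 1) = $463,191.00 × 0.05126059… = $23,743.4423…
Total = $463,191.00 + $34,739.3250 + $23,743.4423… = $521,673.77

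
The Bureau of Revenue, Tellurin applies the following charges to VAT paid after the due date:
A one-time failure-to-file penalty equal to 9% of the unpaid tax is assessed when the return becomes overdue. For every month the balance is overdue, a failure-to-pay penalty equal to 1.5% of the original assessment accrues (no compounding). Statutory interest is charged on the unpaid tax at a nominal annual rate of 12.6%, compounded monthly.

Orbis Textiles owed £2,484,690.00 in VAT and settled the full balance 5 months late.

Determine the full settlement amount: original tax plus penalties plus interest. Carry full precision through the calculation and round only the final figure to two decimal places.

Failure-to-file penalty: 9% × £2,484,690.00 = £223,622.10
Failure-to-pay penalty = 1.5% × £2,484,690.00 × 5 mo = £186,351.75
Interest (12.6%/yr ÷ 12 = 1.05%/month): £2,484,690.00 × ((1 + 0.0105)^5 − 1) = £133,214.5104…
Total = £2,484,690.00 + £409,973.8500 + £133,214.5104… = £3,027,878.36

£3,027,878.36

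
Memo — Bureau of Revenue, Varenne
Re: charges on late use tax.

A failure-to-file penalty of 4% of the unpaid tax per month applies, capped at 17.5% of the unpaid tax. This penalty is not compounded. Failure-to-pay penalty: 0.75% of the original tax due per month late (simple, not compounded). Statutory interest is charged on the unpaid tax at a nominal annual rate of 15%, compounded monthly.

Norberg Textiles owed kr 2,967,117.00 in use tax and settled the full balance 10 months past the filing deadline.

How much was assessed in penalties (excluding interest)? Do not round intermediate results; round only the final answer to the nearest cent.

kr 741,779.25

Failure-to-file: 10 × 4% × kr 2,967,117.00 = kr 1,186,846.80, capped at 17.5% × kr 2,967,117.00 = kr 519,245.48…
Failure-to-pay penalty = 0.75% × kr 2,967,117.00 × 10 mo = kr 222,533.78…
Total penalty = kr 519,245.48… + kr 222,533.78… = kr 741,779.25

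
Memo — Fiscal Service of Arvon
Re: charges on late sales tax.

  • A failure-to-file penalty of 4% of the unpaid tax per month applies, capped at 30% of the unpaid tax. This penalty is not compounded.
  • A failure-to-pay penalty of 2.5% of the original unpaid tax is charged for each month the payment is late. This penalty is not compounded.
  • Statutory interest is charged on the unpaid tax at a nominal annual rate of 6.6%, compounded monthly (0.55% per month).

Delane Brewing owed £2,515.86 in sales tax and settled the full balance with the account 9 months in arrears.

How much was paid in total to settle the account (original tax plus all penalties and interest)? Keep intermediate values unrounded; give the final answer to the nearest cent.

£3,964.00

Failure-to-file: 9 × 4% × £2,515.86 = £905.71…, capped at 30% × £2,515.86 = £754.76…
Failure-to-pay penalty = 2.5% × £2,515.86 × 9 mo = £566.07…
Interest: £2,515.86 × ((1 + 0.0055)^9 − 1) = £2,515.86 × 0.0506031… = £127.3103…
Total = £2,515.86 + £1,320.8265 + £127.3103… = £3,964.00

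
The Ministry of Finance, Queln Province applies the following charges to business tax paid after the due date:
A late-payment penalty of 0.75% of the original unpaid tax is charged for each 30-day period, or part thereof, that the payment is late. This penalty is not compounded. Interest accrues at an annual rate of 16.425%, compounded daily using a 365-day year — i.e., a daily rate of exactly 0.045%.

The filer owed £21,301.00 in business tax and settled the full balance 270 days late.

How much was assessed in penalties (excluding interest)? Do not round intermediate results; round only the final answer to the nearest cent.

£1,437.82

Penalty periods: ⌈270/30⌉ = 9; penalty = 9 × 0.75% × £21,301.00 = £1,437.82…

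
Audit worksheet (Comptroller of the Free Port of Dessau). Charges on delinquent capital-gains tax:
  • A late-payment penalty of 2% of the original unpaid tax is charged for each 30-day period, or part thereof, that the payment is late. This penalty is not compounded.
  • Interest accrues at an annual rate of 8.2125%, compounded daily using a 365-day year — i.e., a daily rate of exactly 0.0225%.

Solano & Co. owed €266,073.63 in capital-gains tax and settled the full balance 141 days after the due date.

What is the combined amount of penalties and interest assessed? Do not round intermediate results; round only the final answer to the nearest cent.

Penalty periods: ⌈141/30⌉ = 5; penalty = 5 × 2% × €266,073.63 = €26,607.36…
Interest: €266,073.63 × ((1 + 0.000225)^141 − 1) = €266,073.63 × 0.03222992… = €8,575.5314…
Penalties + interest = €26,607.3630 + €8,575.5314… = €35,182.89

€35,182.89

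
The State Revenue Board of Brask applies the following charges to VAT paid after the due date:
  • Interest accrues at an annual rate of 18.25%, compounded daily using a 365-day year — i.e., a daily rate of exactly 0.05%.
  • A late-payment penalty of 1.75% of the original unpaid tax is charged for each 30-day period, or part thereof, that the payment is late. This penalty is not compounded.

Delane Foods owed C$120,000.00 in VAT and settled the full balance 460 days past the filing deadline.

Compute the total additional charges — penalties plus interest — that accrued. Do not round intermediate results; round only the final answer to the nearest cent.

Penalty periods: ⌈460/30⌉ = 16; penalty = 16 × 1.75% × C$120,000.00 = C$33,600.00
Interest: C$120,000.00 × ((1 + 0.0005)^460 − 1) = C$120,000.00 × 0.25852767… = C$31,023.3200…
Penalties + interest = C$33,600.0000 + C$31,023.3200… = C$64,623.32

C$64,623.32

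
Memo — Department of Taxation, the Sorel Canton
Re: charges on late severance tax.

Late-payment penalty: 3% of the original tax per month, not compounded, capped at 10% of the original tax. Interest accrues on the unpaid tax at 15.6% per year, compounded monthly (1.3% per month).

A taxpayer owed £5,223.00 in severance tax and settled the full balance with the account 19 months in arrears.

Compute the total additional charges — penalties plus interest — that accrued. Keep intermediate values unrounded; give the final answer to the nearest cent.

£1,975.04

Penalty (uncapped): 19 × 3% × £5,223.00 = £2,977.11; cap = 10% × £5,223.00 = £522.30 → penalty = £522.30
Interest: £5,223.00 × ((1 + 0.013)^19 − 1) = £5,223.00 × 0.2781430… = £1,452.7411…
Penalties + interest = £522.3000 + £1,452.7411… = £1,975.04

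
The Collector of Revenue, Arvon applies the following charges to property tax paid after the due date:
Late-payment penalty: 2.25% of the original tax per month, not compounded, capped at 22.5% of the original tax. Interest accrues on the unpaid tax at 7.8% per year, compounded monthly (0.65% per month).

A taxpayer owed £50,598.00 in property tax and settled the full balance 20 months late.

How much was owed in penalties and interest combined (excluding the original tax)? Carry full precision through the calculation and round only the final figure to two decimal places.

Penalty (uncapped): 20 × 2.25% × £50,598.00 = £22,769.10; cap = 22.5% × £50,598.00 = £11,384.55 → penalty = £11,384.55
Interest: £50,598.00 × ((1 + 0.0065)^20 − 1) = £50,598.00 × 0.1383494… = £7,000.2031…
Penalties + interest = £11,384.5500 + £7,000.2031… = £18,384.75

£18,384.75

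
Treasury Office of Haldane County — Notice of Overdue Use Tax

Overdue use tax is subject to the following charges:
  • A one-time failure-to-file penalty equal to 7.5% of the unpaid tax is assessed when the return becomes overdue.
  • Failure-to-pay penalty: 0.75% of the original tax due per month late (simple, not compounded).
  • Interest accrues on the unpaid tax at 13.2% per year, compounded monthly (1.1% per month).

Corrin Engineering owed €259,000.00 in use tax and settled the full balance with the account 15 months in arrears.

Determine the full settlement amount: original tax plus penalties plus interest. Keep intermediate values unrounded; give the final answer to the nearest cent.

Failure-to-file penalty: 7.5% × €259,000.00 = €19,425.00
Failure-to-pay penalty = 0.75% × €259,000.00 × 15 mo = €29,137.50
Interest: €259,000.00 × ((1 + 0.011)^15 − 1) = €259,000.00 × 0.1783311… = €46,187.7504…
Total = €259,000.00 + €48,562.5000 + €46,187.7504… = €353,750.25

€353,750.25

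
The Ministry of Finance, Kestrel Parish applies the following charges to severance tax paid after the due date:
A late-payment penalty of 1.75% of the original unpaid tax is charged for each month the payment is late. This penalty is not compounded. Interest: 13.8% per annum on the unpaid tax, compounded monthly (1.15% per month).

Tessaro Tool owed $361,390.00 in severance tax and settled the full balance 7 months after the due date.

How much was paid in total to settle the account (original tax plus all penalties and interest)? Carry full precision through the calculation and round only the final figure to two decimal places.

$435,775.30

Late-payment penalty: 7 × 1.75% × $361,390.00 = $44,270.28…
Interest: $361,390.00 × ((1 + 0.0115)^7 − 1) = $361,390.00 × 0.0833311… = $30,115.0252…
Total = $361,390.00 + $44,270.2750 + $30,115.0252… = $435,775.30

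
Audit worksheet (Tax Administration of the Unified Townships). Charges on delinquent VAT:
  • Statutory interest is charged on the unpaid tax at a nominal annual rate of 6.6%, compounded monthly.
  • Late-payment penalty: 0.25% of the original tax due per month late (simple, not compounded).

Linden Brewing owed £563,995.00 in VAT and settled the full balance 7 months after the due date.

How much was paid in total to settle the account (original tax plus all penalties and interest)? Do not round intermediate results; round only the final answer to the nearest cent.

£595,940.30

Late-payment penalty = 0.25% × £563,995.00 × 7 mo = £9,869.91…
Interest (6.6%/yr ÷ 12 = 0.55%/month): £563,995.00 × ((1 + 0.0055)^7 − 1) = £22,075.3877…
Total = £563,995.00 + £9,869.9125 + £22,075.3877… = £595,940.30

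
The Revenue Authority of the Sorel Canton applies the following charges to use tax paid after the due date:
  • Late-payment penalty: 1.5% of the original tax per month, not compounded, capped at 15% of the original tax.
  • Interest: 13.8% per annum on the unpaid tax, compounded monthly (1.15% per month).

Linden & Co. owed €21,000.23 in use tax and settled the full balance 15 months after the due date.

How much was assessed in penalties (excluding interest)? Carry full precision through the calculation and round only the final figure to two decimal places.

€3,150.03

Penalty (uncapped): 15 × 1.5% × €21,000.23 = €4,725.05…; cap = 15% × €21,000.23 = €3,150.03… → penalty = €3,150.03…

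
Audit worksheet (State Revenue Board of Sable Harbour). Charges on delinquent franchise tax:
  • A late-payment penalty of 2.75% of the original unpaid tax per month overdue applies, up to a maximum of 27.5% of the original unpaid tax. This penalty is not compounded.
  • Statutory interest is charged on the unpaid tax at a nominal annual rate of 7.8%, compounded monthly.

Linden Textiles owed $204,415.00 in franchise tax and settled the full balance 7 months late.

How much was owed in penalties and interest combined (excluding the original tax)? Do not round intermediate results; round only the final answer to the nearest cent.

$48,834.11

Penalty: 7 × 2.75% × $204,415.00 = $39,349.89… (below the 27.5% cap of $56,214.13…)
Interest (7.8%/yr ÷ 12 = 0.65%/month): $204,415.00 × ((1 + 0.0065)^7 − 1) = $9,484.2273…
Penalties + interest = $39,349.8875 + $9,484.2273… = $48,834.11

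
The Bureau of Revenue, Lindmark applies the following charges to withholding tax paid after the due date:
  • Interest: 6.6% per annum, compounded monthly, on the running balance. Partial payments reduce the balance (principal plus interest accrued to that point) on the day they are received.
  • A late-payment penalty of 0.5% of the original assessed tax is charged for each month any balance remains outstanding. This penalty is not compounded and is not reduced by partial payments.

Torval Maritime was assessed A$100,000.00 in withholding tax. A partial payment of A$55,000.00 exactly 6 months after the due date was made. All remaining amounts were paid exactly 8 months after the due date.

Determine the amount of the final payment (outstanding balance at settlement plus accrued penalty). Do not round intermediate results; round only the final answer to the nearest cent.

Monthly rate = 6.6% ÷ 12 = 0.55%
Balance at month 6: A$100,000.0000 × (1 + 0.0055)^6 = A$103,345.7091…
After A$55,000.00 payment: A$103,345.7091… − A$55,000.00 = A$48,345.7091…
Balance at month 8: A$48,345.7091… × (1 + 0.0055)^2 = A$48,878.9744…
Penalty: 8 × 0.5% × A$100,000.00 = A$4,000.00
Final settlement = outstanding balance + penalty = A$48,878.9744… + A$4,000.00 = A$52,878.97

A$52,878.97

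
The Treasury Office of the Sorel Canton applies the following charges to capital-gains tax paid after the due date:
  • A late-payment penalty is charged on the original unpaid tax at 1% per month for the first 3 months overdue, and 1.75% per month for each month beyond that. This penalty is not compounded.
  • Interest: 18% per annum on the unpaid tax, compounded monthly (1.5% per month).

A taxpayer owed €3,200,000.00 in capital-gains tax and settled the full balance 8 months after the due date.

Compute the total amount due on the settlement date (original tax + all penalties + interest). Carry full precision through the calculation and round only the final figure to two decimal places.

Penalty, months 1–3: 3 × 1% × €3,200,000.00 = €96,000.00
Penalty, months 4–8: 5 × 1.75% × €3,200,000.00 = €280,000.00
Interest: €3,200,000.00 × ((1 + 0.015)^8 − 1) = €3,200,000.00 × 0.1264926… = €404,776.2771…
Total = €3,200,000.00 + €376,000.0000 + €404,776.2771… = €3,980,776.28

€3,980,776.28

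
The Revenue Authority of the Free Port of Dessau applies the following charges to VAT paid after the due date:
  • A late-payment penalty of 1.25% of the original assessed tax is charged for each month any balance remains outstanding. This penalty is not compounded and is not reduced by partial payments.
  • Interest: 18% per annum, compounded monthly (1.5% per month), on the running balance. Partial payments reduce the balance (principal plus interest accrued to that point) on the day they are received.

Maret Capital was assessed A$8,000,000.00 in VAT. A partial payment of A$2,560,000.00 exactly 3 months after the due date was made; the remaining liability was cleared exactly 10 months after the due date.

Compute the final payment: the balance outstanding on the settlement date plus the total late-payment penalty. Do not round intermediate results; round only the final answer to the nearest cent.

Balance at month 3: A$8,000,000.0000 × (1 + 0.015)^3 = A$8,365,427.0000
After A$2,560,000.00 payment: A$8,365,427.0000 − A$2,560,000.00 = A$5,805,427.0000
Balance at month 10: A$5,805,427.0000 × (1 + 0.015)^7 = A$6,443,123.6232…
Penalty: 10 × 1.25% × A$8,000,000.00 = A$1,000,000.00
Final settlement = outstanding balance + penalty = A$6,443,123.6232… + A$1,000,000.00 = A$7,443,123.62

A$7,443,123.62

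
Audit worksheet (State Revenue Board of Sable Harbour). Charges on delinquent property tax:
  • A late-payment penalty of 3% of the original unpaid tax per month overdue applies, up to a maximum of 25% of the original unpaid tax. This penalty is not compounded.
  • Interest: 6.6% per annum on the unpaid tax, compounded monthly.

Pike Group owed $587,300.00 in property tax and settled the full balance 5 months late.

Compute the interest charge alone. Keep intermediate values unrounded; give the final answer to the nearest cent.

Interest (6.6%/yr ÷ 12 = 0.55%/month): $587,300.00 × ((1 + 0.0055)^5 − 1) = $16,329.3881…

$16,329.39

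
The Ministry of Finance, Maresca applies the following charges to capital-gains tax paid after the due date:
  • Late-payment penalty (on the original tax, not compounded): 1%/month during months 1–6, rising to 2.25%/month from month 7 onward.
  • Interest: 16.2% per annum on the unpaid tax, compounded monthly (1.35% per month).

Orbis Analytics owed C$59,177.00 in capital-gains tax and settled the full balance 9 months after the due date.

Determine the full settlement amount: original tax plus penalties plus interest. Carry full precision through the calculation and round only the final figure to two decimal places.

Penalty, months 1–6: 6 × 1% × C$59,177.00 = C$3,550.62
Penalty, months 7–9: 3 × 2.25% × C$59,177.00 = C$3,994.45…
Interest: C$59,177.00 × ((1 + 0.0135)^9 − 1) = C$59,177.00 × 0.1282719… = C$7,590.7470…
Total = C$59,177.00 + C$7,545.0675 + C$7,590.7470… = C$74,312.81

C$74,312.81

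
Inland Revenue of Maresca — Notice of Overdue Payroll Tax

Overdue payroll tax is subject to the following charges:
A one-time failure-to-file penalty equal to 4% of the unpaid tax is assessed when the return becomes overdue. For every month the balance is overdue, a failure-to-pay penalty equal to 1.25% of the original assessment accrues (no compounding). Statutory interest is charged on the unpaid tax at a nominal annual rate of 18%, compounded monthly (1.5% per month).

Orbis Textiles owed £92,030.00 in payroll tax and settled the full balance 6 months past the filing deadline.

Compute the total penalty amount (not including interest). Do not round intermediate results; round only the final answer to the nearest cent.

Failure-to-file penalty: 4% × £92,030.00 = £3,681.20
Failure-to-pay penalty: 6 × 1.25% × £92,030.00 = £6,902.25
Total penalty = £3,681.20 + £6,902.25 = £10,583.45

£10,583.45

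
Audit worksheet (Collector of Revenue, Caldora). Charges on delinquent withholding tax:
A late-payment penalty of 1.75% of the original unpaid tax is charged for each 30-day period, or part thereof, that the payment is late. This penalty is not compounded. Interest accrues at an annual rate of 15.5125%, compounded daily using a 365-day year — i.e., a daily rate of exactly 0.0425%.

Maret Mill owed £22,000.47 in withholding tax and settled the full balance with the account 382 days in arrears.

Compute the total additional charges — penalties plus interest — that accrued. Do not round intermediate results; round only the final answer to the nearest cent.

Penalty periods: ⌈382/30⌉ = 13; penalty = 13 × 1.75% × £22,000.47 = £5,005.11…
Interest: £22,000.47 × ((1 + 0.000425)^382 − 1) = £22,000.47 × 0.17623130… = £3,877.1713…
Penalties + interest = £5,005.1069… + £3,877.1713… = £8,882.28

£8,882.28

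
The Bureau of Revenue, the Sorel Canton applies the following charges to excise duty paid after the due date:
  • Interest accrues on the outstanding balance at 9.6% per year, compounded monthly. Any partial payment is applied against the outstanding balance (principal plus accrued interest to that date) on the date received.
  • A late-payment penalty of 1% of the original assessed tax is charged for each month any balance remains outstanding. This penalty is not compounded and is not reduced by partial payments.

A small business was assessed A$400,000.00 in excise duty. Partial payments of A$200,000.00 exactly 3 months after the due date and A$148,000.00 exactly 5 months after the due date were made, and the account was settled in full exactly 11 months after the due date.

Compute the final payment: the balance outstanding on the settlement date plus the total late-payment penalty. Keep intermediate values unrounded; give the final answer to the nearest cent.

A$112,230.54

Monthly rate = 9.6% ÷ 12 = 0.8%
Balance at month 3: A$400,000.0000 × (1 + 0.008)^3 = A$409,677.0048
After A$200,000.00 payment: A$409,677.0048 − A$200,000.00 = A$209,677.0048
Balance at month 5: A$209,677.0048 × (1 + 0.008)^2 = A$213,045.2562…
After A$148,000.00 payment: A$213,045.2562… − A$148,000.00 = A$65,045.2562…
Balance at month 11: A$65,045.2562… × (1 + 0.008)^6 = A$68,230.5420…
Penalty: 11 × 1% × A$400,000.00 = A$44,000.00
Final settlement = outstanding balance + penalty = A$68,230.5420… + A$44,000.00 = A$112,230.54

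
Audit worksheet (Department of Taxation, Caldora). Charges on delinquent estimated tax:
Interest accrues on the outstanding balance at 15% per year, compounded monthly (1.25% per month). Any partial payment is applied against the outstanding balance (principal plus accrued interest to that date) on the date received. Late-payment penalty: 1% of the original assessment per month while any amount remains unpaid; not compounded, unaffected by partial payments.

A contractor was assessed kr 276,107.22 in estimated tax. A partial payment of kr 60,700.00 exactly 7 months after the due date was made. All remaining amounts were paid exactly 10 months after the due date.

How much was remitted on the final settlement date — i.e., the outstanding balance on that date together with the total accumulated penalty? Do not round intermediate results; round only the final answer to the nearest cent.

kr 277,234.05

Balance at month 7: kr 276,107.2200 × (1 + 0.0125)^7 = kr 301,191.6908…
After kr 60,700.00 payment: kr 301,191.6908… − kr 60,700.00 = kr 240,491.6908…
Balance at month 10: kr 240,491.6908… × (1 + 0.0125)^3 = kr 249,623.3294…
Penalty: 10 × 1% × kr 276,107.22 = kr 27,610.72…
Final settlement = outstanding balance + penalty = kr 249,623.3294… + kr 27,610.72… = kr 277,234.05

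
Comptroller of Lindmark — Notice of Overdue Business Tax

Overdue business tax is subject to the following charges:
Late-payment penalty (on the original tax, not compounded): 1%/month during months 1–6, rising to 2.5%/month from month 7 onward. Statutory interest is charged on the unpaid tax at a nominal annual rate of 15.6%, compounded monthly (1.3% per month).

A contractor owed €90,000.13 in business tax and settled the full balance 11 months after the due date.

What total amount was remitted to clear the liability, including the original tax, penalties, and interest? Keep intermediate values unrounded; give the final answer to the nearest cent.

€120,390.21

Penalty, months 1–6: 6 × 1% × €90,000.13 = €5,400.01…
Penalty, months 7–11: 5 × 2.5% × €90,000.13 = €11,250.02…
Interest: €90,000.13 × ((1 + 0.013)^11 − 1) = €90,000.13 × 0.1526671… = €13,740.0592…
Total = €90,000.13 + €16,650.0241… + €13,740.0592… = €120,390.21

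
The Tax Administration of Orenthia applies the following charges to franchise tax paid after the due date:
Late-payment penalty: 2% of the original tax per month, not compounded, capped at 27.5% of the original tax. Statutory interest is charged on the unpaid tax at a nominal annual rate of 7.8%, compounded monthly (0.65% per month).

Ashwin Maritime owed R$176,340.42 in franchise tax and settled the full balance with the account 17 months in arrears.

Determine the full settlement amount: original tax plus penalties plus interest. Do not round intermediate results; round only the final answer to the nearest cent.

R$245,366.60

Penalty (uncapped): 17 × 2% × R$176,340.42 = R$59,955.74…; cap = 27.5% × R$176,340.42 = R$48,493.62… → penalty = R$48,493.62…
Interest: R$176,340.42 × ((1 + 0.0065)^17 − 1) = R$176,340.42 × 0.1164371… = R$20,532.5612…
Total = R$176,340.42 + R$48,493.6155 + R$20,532.5612… = R$245,366.60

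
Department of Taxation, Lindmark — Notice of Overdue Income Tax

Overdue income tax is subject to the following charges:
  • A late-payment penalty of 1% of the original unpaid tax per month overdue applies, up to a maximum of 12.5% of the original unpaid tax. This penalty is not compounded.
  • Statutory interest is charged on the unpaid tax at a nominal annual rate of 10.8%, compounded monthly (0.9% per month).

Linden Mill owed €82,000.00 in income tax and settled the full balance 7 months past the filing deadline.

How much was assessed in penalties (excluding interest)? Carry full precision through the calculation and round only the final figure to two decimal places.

€5,740.00

Penalty: 7 × 1% × €82,000.00 = €5,740.00 (below the 12.5% cap of €10,250.00)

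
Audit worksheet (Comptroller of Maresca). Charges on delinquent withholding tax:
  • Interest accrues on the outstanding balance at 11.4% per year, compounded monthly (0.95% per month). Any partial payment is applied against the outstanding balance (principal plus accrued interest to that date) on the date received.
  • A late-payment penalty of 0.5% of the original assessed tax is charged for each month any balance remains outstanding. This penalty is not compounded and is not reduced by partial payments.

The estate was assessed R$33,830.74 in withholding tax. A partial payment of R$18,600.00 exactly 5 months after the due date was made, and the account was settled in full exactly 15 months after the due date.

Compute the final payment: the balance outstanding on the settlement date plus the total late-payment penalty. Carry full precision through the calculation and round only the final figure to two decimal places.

Balance at month 5: R$33,830.7400 × (1 + 0.0095)^5 = R$35,468.5238…
After R$18,600.00 payment: R$35,468.5238… − R$18,600.00 = R$16,868.5238…
Balance at month 15: R$16,868.5238… × (1 + 0.0095)^10 = R$18,541.3056…
Penalty: 15 × 0.5% × R$33,830.74 = R$2,537.31…
Final settlement = outstanding balance + penalty = R$18,541.3056… + R$2,537.31… = R$21,078.61

R$21,078.61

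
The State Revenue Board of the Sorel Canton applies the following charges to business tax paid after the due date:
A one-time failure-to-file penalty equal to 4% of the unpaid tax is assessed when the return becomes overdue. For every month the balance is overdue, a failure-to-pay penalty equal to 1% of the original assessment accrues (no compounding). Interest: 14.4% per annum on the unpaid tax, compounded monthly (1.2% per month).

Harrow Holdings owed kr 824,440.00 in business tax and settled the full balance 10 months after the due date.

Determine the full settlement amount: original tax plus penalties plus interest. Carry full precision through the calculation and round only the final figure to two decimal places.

kr 1,044,311.37

Failure-to-file penalty: 4% × kr 824,440.00 = kr 32,977.60
Failure-to-pay penalty = 1% × kr 824,440.00 × 10 mo = kr 82,444.00
Interest: kr 824,440.00 × ((1 + 0.012)^10 − 1) = kr 824,440.00 × 0.1266918… = kr 104,449.7694…
Total = kr 824,440.00 + kr 115,421.6000 + kr 104,449.7694… = kr 1,044,311.37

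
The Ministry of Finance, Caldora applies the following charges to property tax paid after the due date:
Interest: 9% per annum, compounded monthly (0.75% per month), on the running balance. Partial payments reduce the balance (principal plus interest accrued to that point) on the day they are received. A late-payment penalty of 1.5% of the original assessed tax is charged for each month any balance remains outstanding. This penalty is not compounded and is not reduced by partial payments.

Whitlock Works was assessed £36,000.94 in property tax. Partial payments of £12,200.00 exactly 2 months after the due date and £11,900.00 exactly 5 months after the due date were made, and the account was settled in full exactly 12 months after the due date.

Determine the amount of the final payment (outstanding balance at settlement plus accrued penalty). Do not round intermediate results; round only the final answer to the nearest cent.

£20,172.75

Balance at month 2: £36,000.9400 × (1 + 0.0075)^2 = £36,542.9792…
After £12,200.00 payment: £36,542.9792… − £12,200.00 = £24,342.9792…
Balance at month 5: £24,342.9792… × (1 + 0.0075)^3 = £24,894.8143…
After £11,900.00 payment: £24,894.8143… − £11,900.00 = £12,994.8143…
Balance at month 12: £12,994.8143… × (1 + 0.0075)^7 = £13,692.5855…
Penalty: 12 × 1.5% × £36,000.94 = £6,480.17…
Final settlement = outstanding balance + penalty = £13,692.5855… + £6,480.17… = £20,172.75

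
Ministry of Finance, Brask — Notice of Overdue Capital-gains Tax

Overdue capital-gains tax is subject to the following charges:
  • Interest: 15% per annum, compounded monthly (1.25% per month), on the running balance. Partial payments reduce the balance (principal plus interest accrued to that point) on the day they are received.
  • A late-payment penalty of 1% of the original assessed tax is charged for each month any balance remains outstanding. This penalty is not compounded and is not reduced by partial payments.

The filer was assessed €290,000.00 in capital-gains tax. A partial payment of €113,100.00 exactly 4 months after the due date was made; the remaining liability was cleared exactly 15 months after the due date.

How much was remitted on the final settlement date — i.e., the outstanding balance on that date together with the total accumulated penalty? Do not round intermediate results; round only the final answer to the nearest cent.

€263,239.88

Balance at month 4: €290,000.0000 × (1 + 0.0125)^4 = €304,774.1477…
After €113,100.00 payment: €304,774.1477… − €113,100.00 = €191,674.1477…
Balance at month 15: €191,674.1477… × (1 + 0.0125)^11 = €219,739.8843…
Penalty: 15 × 1% × €290,000.00 = €43,500.00
Final settlement = outstanding balance + penalty = €219,739.8843… + €43,500.00 = €263,239.88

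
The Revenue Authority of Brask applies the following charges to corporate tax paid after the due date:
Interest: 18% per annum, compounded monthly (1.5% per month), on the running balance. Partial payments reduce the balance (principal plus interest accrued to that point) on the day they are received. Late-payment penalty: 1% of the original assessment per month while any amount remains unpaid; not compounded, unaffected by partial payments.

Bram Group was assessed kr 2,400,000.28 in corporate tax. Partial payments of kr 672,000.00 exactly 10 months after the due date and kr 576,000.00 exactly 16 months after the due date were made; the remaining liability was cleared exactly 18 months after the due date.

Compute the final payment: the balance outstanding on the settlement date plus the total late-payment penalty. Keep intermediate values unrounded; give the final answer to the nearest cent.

Balance at month 10: kr 2,400,000.2800 × (1 + 0.015)^10 = kr 2,785,298.3050…
After kr 672,000.00 payment: kr 2,785,298.3050… − kr 672,000.00 = kr 2,113,298.3050…
Balance at month 16: kr 2,113,298.3050… × (1 + 0.015)^6 = kr 2,310,771.7963…
After kr 576,000.00 payment: kr 2,310,771.7963… − kr 576,000.00 = kr 1,734,771.7963…
Balance at month 18: kr 1,734,771.7963… × (1 + 0.015)^2 = kr 1,787,205.2739…
Penalty: 18 × 1% × kr 2,400,000.28 = kr 432,000.05…
Final settlement = outstanding balance + penalty = kr 1,787,205.2739… + kr 432,000.05… = kr 2,219,205.32

kr 2,219,205.32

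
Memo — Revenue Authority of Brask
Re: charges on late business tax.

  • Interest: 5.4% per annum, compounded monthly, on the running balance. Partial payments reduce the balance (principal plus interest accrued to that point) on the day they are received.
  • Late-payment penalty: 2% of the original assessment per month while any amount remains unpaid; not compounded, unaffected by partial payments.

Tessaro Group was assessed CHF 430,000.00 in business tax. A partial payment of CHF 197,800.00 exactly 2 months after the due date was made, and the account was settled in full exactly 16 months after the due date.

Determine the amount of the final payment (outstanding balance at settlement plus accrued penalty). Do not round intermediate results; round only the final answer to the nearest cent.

CHF 388,994.63

Monthly rate = 5.4% ÷ 12 = 0.45%
Balance at month 2: CHF 430,000.0000 × (1 + 0.0045)^2 = CHF 433,878.7075
After CHF 197,800.00 payment: CHF 433,878.7075 − CHF 197,800.00 = CHF 236,078.7075
Balance at month 16: CHF 236,078.7075 × (1 + 0.0045)^14 = CHF 251,394.6285…
Penalty: 16 × 2% × CHF 430,000.00 = CHF 137,600.00
Final settlement = outstanding balance + penalty = CHF 251,394.6285… + CHF 137,600.00 = CHF 388,994.63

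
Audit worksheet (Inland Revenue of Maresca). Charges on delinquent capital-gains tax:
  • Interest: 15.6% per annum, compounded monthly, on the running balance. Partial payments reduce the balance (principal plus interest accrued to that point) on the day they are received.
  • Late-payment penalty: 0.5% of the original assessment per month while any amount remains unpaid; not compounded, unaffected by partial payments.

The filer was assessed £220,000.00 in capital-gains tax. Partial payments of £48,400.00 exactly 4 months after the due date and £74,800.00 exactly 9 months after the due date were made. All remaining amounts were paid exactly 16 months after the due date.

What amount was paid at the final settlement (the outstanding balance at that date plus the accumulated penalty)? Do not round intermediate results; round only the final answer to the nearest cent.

£149,711.63

Monthly rate = 15.6% ÷ 12 = 1.3%
Balance at month 4: £220,000.0000 × (1 + 0.013)^4 = £231,665.0196…
After £48,400.00 payment: £231,665.0196… − £48,400.00 = £183,265.0196…
Balance at month 9: £183,265.0196… × (1 + 0.013)^5 = £195,491.0164…
After £74,800.00 payment: £195,491.0164… − £74,800.00 = £120,691.0164…
Balance at month 16: £120,691.0164… × (1 + 0.013)^7 = £132,111.6334…
Penalty: 16 × 0.5% × £220,000.00 = £17,600.00
Final settlement = outstanding balance + penalty = £132,111.6334… + £17,600.00 = £149,711.63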